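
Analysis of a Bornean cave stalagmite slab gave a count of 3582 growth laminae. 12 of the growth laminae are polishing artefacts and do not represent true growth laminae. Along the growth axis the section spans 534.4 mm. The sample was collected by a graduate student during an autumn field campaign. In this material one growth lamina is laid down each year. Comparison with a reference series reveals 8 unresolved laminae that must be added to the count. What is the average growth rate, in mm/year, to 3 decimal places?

Adjusted count: 3582 − 12 + 8 = 3578 growth laminae.
Extension rate ≈ 534.4 / 3578 = 0.149 mm/year.

0.149 mm/year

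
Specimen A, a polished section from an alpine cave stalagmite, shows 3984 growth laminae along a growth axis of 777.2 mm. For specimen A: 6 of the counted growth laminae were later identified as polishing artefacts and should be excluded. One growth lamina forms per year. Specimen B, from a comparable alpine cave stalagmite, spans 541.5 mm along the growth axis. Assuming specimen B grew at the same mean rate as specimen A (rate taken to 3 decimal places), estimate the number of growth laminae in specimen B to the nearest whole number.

Specimen A: true growth lamina count = 3984 − 6 = 3978.
A: 777.2 mm over 3978 years gives 777.2 / 3978 ≈ 0.195 mm per year.
For B, 541.5 / 0.195 = 2776.92 years ≈ 2777 growth laminae.

2777 growth laminae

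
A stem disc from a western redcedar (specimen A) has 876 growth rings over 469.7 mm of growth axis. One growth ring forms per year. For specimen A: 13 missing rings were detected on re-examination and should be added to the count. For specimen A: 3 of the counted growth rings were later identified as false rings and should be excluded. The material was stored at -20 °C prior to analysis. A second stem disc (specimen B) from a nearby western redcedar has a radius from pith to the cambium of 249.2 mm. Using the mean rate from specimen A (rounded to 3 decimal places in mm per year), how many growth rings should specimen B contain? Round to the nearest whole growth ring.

Specimen A: correcting the raw count gives 876 − 3 + 13 = 886 true growth rings.
A: 469.7 mm over 886 years gives 469.7 / 886 ≈ 0.530 mm/year.
Specimen B: 249.2 mm / 0.530 mm per year = 470.19 years ≈ 470 growth rings.

470 growth rings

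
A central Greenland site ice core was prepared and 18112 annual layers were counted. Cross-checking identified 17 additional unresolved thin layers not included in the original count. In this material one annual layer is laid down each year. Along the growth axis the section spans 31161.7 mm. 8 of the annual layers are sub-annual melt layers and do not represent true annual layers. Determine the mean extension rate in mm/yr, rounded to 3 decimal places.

1.720 mm/yr

After corrections the count is 18112 − 8 + 17 = 18121 annual layers.
Extension rate ≈ 31161.7 / 18121 = 1.720 mm/yr.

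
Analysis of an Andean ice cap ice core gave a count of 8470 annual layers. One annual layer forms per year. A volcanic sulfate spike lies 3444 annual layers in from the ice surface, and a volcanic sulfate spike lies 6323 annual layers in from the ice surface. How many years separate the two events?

2879 yr

6323 − 3444 = 2879 annual layers lie between the two events.
At one annual layer per year, 2879 years elapsed between them.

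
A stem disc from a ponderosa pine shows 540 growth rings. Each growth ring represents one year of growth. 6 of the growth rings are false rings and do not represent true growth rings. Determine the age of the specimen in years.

Adjusted count: 540 − 6 = 534 growth rings.
At one growth ring per year, that is 534 years.

534 yr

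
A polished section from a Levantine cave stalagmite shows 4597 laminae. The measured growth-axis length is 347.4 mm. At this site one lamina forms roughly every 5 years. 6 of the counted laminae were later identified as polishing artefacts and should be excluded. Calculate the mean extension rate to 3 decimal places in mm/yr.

0.015 mm/yr

True lamina count = 4597 − 6 = 4591.
4591 laminae at 5 years each span 4591 × 5 = 22955 years.
347.4 mm over 22955 years gives 347.4 / 22955 ≈ 0.015 mm/yr.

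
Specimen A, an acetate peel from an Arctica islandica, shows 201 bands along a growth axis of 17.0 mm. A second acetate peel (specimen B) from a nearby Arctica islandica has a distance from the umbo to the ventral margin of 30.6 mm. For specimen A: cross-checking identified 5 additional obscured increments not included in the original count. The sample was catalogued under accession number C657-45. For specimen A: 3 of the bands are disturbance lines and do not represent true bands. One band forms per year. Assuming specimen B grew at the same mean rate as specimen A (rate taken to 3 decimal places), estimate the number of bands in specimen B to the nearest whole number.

Specimen A: true band count = 201 − 3 + 5 = 203.
A: Extension rate ≈ 17.0 / 203 = 0.084 mm per year.
B spans 30.6 / 0.084 = 364.29 years ≈ 364 bands.

364 bands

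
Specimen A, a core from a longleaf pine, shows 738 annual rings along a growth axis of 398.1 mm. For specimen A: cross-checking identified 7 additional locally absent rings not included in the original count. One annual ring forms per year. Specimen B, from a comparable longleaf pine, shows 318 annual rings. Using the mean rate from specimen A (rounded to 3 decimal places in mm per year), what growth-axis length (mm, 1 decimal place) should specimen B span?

Specimen A: adjusted count: 738 + 7 = 745 annual rings.
A: Mean rate = 398.1 mm / 745 years ≈ 0.534 mm per year.
Length of B = 0.534 × 318 = 169.8 mm.

169.8 mm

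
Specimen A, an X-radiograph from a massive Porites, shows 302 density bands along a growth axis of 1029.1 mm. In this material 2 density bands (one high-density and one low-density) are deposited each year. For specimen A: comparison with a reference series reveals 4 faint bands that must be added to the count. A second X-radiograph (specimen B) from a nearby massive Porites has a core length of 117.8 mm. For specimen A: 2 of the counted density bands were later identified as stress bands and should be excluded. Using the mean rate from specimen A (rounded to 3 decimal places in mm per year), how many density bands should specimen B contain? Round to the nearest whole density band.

35 density bands

Specimen A: true density band count = 302 − 2 + 4 = 304.
Specimen A: dividing by 2 density bands per year: 304 / 2 = 152 years.
A: Mean rate = 1029.1 mm / 152 years ≈ 6.770 mm per year.
For B, 117.8 / 6.770 = 17.40 years; at 2 density bands per year that is 17.40 × 2 ≈ 35 density bands.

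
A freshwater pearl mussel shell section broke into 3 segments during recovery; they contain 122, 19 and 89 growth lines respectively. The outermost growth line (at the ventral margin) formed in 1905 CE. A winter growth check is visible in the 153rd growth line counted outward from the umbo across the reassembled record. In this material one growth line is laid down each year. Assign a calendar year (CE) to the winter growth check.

1828 CE

Total growth lines = 122 + 19 + 89 = 230.
Between growth line 153 and the ventral margin there are 230 − 153 = 77 growth lines.
The growth line at the ventral margin is 1905 CE, so the winter growth check dates to 1905 − 77 = 1828 CE.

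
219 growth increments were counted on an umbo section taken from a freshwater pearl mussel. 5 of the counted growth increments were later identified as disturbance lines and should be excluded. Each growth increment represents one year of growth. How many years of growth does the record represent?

True growth increment count = 219 − 5 = 214.
With a one-to-one growth increment periodicity this is 214 years.

214 years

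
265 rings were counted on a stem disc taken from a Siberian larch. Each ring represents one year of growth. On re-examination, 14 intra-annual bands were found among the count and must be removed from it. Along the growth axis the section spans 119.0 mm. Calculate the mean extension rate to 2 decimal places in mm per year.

0.47 mm per year

After corrections the count is 265 − 14 = 251 rings.
Mean rate = 119.0 mm / 251 years ≈ 0.47 mm per year.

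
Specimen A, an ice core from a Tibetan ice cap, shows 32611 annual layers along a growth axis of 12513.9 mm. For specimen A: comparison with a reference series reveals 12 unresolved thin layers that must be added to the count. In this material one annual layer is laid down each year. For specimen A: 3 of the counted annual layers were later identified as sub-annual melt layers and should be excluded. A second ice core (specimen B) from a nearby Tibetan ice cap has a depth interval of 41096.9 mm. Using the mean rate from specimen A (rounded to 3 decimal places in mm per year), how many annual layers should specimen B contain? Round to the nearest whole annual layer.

107023 annual layers

Specimen A: correcting the raw count gives 32611 − 3 + 12 = 32620 true annual layers.
A: Mean rate = 12513.9 mm / 32620 years ≈ 0.384 mm per year.
B spans 41096.9 / 0.384 = 107023.18 years ≈ 107023 annual layers.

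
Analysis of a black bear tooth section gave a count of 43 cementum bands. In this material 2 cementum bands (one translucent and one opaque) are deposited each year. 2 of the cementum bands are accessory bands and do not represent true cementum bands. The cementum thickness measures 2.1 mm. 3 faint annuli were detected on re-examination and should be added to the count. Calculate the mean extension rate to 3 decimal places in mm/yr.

True cementum band count = 43 − 2 + 3 = 44.
Dividing by 2 cementum bands per year: 44 / 2 = 22 years.
Mean rate = 2.1 mm / 22 years ≈ 0.095 mm/yr.

0.095 mm/yr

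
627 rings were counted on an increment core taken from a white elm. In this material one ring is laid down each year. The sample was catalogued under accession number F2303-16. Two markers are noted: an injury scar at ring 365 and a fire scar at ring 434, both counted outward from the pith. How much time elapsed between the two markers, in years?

69 years

434 − 365 = 69 rings lie between the two events.
One ring per year makes the interval 69 years.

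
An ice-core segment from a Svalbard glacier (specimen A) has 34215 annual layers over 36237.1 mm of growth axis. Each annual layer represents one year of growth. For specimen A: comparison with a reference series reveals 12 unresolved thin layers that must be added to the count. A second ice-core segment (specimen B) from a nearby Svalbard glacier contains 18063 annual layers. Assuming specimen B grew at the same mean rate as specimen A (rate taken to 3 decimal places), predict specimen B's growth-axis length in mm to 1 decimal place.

19128.7 mm

Specimen A: true annual layer count = 34215 + 12 = 34227.
A: 36237.1 mm over 34227 years gives 36237.1 / 34227 ≈ 1.059 mm/yr.
For B, 1.059 mm/year × 18063 years = 19128.7 mm.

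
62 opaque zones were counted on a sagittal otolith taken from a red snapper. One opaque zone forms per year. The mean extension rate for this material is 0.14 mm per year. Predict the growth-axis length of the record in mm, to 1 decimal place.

8.7 mm

62 years of growth are recorded.
62 years at 0.14 mm/year gives 0.14 × 62 = 8.7 mm.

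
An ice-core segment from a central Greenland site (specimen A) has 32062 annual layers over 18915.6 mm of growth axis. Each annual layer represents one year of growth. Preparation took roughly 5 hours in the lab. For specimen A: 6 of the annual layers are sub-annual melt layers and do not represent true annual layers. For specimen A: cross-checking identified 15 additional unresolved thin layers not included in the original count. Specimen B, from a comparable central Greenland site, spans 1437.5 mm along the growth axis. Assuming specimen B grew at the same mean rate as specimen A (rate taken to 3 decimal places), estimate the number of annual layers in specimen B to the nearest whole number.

Specimen A: adjusted count: 32062 − 6 + 15 = 32071 annual layers.
A: Extension rate ≈ 18915.6 / 32071 = 0.590 mm per year.
For B, 1437.5 / 0.590 = 2436.44 years ≈ 2436 annual layers.

2436 annual layers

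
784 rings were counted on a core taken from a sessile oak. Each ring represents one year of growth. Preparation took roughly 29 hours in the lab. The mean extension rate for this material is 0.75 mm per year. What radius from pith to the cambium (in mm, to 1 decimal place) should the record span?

588.0 mm

The record spans 784 years at 0.75 mm per year.
Predicted length = 0.75 mm/year × 784 years = 588.0 mm.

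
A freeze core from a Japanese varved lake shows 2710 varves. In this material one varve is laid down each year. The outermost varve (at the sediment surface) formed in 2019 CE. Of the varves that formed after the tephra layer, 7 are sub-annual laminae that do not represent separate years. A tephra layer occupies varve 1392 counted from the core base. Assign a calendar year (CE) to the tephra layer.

The tephra layer sits at varve 1392 from the core base, so 2710 − 1392 = 1318 varves formed after it.
1318 − 7 false = 1311 true varves after the tephra layer.
The varve at the sediment surface is 2019 CE, so the tephra layer dates to 2019 − 1311 = 708 CE.

708 CE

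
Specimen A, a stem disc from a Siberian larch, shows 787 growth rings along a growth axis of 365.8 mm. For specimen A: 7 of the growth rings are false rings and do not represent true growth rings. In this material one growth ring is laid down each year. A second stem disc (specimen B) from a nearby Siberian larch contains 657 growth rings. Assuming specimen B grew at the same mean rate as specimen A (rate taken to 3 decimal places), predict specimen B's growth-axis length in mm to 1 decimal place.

Specimen A: correcting the raw count gives 787 − 7 = 780 true growth rings.
A: 365.8 mm over 780 years gives 365.8 / 780 ≈ 0.469 mm/year.
For B, 0.469 mm/year × 657 years = 308.1 mm.

308.1 mm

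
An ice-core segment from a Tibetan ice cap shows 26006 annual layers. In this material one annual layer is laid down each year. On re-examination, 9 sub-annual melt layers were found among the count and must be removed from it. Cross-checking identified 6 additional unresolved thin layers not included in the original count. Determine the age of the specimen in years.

26003 years

Adjusted count: 26006 − 9 + 6 = 26003 annual layers.
At one annual layer per year, that is 26003 years.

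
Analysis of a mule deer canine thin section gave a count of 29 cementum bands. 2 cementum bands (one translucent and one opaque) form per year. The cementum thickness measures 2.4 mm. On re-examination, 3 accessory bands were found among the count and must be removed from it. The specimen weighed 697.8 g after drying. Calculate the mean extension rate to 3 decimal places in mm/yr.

0.185 mm/yr

Adjusted count: 29 − 3 = 26 cementum bands.
Dividing by 2 cementum bands per year: 26 / 2 = 13 years.
2.4 mm over 13 years gives 2.4 / 13 ≈ 0.185 mm/yr.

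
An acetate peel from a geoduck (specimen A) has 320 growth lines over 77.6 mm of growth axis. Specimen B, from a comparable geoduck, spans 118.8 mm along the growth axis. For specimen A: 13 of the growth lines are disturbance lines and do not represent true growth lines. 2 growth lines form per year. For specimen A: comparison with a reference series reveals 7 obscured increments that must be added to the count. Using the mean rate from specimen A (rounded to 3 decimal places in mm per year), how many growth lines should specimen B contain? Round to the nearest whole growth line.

481 growth lines

Specimen A: adjusted count: 320 − 13 + 7 = 314 growth lines.
Specimen A: 314 growth lines at 2 per year is 314 / 2 = 157 years.
A: Extension rate ≈ 77.6 / 157 = 0.494 mm/year.
Specimen B: 118.8 mm / 0.494 mm per year = 240.49 years; at 2 growth lines per year that is 240.49 × 2 ≈ 481 growth lines.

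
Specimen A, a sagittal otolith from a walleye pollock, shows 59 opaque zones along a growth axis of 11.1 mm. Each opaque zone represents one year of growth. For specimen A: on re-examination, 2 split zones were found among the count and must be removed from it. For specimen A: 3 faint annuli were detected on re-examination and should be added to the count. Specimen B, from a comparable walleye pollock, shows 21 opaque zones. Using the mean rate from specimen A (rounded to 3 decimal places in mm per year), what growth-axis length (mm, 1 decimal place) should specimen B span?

Specimen A: true opaque zone count = 59 − 2 + 3 = 60.
A: 11.1 mm over 60 years gives 11.1 / 60 ≈ 0.185 mm/year.
Length of B = 0.185 × 21 = 3.9 mm.

3.9 mm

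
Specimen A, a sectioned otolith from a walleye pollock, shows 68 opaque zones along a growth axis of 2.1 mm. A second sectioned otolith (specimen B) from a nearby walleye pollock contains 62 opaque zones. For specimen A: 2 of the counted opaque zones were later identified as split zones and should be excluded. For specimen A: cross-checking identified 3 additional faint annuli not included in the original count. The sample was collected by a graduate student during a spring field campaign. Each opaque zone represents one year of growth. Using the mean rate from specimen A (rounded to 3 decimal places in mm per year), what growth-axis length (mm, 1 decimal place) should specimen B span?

1.9 mm

Specimen A: true opaque zone count = 68 − 2 + 3 = 69.
A: Extension rate ≈ 2.1 / 69 = 0.030 mm/year.
Length of B = 0.030 × 62 = 1.9 mm.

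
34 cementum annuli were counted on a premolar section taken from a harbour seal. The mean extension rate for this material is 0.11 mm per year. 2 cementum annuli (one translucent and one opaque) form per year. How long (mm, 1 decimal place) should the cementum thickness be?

Dividing by 2 cementum annuli per year: 34 / 2 = 17 years.
17 years at 0.11 mm/year gives 0.11 × 17 = 1.9 mm.

1.9 mm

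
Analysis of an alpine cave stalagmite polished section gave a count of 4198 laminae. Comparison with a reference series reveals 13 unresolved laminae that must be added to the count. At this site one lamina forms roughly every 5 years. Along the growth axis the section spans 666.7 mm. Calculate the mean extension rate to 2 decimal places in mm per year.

True lamina count = 4198 + 13 = 4211.
At 5 years per lamina, 4211 × 5 = 21055 years.
Extension rate ≈ 666.7 / 21055 = 0.03 mm per year.

0.03 mm per year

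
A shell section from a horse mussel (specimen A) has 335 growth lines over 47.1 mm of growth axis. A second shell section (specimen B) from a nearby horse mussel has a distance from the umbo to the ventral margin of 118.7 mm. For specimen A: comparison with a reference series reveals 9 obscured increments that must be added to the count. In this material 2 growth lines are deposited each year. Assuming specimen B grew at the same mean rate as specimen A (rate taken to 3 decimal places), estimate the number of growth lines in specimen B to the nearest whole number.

Specimen A: true growth line count = 335 + 9 = 344.
Specimen A: dividing by 2 growth lines per year: 344 / 2 = 172 years.
A: 47.1 mm over 172 years gives 47.1 / 172 ≈ 0.274 mm per year.
B spans 118.7 / 0.274 = 433.21 years; at 2 growth lines per year that is 433.21 × 2 ≈ 866 growth lines.

866 growth lines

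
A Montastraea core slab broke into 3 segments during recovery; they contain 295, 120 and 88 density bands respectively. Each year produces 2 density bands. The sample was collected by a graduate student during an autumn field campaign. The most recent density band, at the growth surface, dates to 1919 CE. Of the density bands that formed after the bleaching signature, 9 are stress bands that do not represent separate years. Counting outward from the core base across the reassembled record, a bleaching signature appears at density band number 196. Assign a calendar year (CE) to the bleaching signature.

Total density bands = 295 + 120 + 88 = 503.
503 − 196 = 307 density bands lie beyond the bleaching signature toward the growth surface.
Excluding 9 false density bands: 307 − 9 = 298.
Dividing by 2 density bands per year: 298 / 2 = 149 years.
The density band at the growth surface is 1919 CE, so the bleaching signature dates to 1919 − 149 = 1770 CE.

1770 CE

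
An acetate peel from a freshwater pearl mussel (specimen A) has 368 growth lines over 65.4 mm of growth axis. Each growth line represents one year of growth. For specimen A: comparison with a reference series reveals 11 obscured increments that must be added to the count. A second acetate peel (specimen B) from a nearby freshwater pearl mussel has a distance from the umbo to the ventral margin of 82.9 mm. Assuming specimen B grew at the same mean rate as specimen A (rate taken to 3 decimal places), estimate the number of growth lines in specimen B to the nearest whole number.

Specimen A: adjusted count: 368 + 11 = 379 growth lines.
A: Extension rate ≈ 65.4 / 379 = 0.173 mm/yr.
Specimen B: 82.9 mm / 0.173 mm per year = 479.19 years ≈ 479 growth lines.

479 growth lines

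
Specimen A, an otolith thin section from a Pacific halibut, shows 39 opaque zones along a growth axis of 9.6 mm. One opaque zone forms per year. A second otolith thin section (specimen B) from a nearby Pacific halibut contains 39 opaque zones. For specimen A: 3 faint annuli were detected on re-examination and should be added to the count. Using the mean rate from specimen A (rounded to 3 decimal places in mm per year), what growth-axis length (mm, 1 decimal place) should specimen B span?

Specimen A: adjusted count: 39 + 3 = 42 opaque zones.
A: Mean rate = 9.6 mm / 42 years ≈ 0.229 mm per year.
Length of B = 0.229 × 39 = 8.9 mm.

8.9 mm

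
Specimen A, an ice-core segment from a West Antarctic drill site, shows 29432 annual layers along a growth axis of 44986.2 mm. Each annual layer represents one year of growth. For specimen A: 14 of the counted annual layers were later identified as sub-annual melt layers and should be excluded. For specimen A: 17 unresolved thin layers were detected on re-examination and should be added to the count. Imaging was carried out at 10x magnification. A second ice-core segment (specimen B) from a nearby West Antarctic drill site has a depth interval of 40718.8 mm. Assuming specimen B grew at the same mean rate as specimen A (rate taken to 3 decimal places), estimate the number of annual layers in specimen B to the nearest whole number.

Specimen A: after corrections the count is 29432 − 14 + 17 = 29435 annual layers.
A: 44986.2 mm over 29435 years gives 44986.2 / 29435 ≈ 1.528 mm/year.
B spans 40718.8 / 1.528 = 26648.43 years ≈ 26648 annual layers.

26648 annual layers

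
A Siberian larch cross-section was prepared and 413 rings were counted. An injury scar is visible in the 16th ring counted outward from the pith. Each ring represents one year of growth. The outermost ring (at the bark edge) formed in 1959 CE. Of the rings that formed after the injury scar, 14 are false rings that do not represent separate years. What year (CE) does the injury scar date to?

413 − 16 = 397 rings lie beyond the injury scar toward the bark edge.
Removing the 14 false rings leaves 397 − 14 = 383 true rings beyond the injury scar.
1959 − 383 = 1576 CE.

1576 CE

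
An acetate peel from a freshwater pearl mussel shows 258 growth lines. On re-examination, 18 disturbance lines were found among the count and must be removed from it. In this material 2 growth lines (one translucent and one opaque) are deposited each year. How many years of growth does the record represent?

Correcting the raw count gives 258 − 18 = 240 true growth lines.
With 2 growth lines per year, 240 / 2 = 120 years.

120 years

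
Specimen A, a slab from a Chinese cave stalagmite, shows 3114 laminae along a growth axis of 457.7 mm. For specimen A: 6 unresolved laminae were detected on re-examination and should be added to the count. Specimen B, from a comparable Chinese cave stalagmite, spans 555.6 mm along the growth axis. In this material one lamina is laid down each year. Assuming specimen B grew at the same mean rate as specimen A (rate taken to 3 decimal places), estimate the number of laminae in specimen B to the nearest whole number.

Specimen A: correcting the raw count gives 3114 + 6 = 3120 true laminae.
A: Mean rate = 457.7 mm / 3120 years ≈ 0.147 mm/yr.
For B, 555.6 / 0.147 = 3779.59 years ≈ 3780 laminae.

3780 laminae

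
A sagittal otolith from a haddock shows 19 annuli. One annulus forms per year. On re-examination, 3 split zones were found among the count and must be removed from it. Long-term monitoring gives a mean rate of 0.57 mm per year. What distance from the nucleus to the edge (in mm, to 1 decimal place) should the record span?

After corrections the count is 19 − 3 = 16 annuli.
16 years at 0.57 mm/year gives 0.57 × 16 = 9.1 mm.

9.1 mm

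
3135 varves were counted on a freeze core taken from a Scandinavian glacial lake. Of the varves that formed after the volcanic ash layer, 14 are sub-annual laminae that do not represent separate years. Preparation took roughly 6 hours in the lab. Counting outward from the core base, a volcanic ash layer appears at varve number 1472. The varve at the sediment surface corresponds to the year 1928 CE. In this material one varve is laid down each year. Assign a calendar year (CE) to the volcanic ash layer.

279 CE

3135 − 1472 = 1663 varves lie beyond the volcanic ash layer toward the sediment surface.
Removing the 14 false varves leaves 1663 − 14 = 1649 true varves beyond the volcanic ash layer.
Counting back 1649 years from 1928 CE places the volcanic ash layer in 1928 − 1649 = 279 CE.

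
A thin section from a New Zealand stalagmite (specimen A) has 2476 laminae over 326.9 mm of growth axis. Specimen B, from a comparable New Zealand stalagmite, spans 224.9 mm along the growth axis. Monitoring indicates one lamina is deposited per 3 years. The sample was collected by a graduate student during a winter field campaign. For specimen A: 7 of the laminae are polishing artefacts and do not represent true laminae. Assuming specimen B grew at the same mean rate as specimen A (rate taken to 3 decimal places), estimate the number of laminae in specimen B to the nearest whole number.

Specimen A: correcting the raw count gives 2476 − 7 = 2469 true laminae.
Specimen A: 2469 laminae at 3 years each span 2469 × 3 = 7407 years.
A: Extension rate ≈ 326.9 / 7407 = 0.044 mm/year.
For B, 224.9 / 0.044 = 5111.36 years; at 3 years per lamina that is 5111.36 / 3 ≈ 1704 laminae.

1704 laminae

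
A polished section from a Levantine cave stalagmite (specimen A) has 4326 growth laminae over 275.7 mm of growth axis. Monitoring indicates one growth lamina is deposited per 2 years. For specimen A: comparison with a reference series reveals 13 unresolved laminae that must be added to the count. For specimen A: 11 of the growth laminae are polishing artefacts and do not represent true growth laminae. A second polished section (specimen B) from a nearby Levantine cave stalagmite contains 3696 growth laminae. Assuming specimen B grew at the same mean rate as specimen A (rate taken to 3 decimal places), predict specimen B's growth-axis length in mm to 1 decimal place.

Specimen A: true growth lamina count = 4326 − 11 + 13 = 4328.
Specimen A: at 2 years per growth lamina, 4328 × 2 = 8656 years.
A: Mean rate = 275.7 mm / 8656 years ≈ 0.032 mm per year.
Specimen B: at 2 years per growth lamina, 3696 × 2 = 7392 years. Length of B = 0.032 × 7392 = 236.5 mm.

236.5 mm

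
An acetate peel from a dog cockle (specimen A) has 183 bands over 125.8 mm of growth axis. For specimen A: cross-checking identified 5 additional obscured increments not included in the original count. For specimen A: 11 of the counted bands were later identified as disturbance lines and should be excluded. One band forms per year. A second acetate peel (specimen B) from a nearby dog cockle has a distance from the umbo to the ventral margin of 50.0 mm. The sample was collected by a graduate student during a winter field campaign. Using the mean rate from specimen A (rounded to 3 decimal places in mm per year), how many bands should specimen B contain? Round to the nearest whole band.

70 bands

Specimen A: correcting the raw count gives 183 − 11 + 5 = 177 true bands.
A: 125.8 mm over 177 years gives 125.8 / 177 ≈ 0.711 mm/year.
B spans 50.0 / 0.711 = 70.32 years ≈ 70 bands.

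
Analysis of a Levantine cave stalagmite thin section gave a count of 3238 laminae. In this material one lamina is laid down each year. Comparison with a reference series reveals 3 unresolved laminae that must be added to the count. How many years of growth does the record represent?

3241 years

Correcting the raw count gives 3238 + 3 = 3241 true laminae.
One lamina per year makes the duration 3241 years.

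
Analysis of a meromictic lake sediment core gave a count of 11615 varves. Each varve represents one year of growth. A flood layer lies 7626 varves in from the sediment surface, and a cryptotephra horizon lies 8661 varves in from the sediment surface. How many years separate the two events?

Separation: 8661 − 7626 = 1035 varves.
One varve per year makes the interval 1035 years.

1035 years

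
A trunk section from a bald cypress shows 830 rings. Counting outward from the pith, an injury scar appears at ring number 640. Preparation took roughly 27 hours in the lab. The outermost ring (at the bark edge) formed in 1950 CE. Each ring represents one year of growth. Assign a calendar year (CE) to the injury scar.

1760 CE

830 − 640 = 190 rings lie beyond the injury scar toward the bark edge.
Counting back 190 years from 1950 CE places the injury scar in 1950 − 190 = 1760 CE.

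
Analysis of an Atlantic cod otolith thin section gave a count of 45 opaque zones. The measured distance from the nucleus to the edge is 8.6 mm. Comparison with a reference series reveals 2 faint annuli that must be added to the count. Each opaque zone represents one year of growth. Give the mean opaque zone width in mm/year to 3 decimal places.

True opaque zone count = 45 + 2 = 47.
Extension rate ≈ 8.6 / 47 = 0.183 mm/year.

0.183 mm/year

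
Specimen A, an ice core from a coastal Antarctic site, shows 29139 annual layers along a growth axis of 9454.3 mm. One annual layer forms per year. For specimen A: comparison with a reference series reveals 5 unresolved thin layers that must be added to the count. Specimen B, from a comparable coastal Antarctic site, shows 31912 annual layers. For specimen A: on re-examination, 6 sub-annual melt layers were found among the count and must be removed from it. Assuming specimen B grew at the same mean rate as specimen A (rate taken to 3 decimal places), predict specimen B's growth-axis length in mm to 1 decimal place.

Specimen A: correcting the raw count gives 29139 − 6 + 5 = 29138 true annual layers.
A: Mean rate = 9454.3 mm / 29138 years ≈ 0.324 mm per year.
For B, 0.324 mm/year × 31912 years = 10339.5 mm.

10339.5 mm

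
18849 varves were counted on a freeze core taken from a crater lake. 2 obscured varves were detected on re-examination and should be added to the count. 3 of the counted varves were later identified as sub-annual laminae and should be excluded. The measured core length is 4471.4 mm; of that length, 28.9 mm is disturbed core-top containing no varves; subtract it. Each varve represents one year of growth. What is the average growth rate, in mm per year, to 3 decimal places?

0.236 mm per year

Adjusted count: 18849 − 3 + 2 = 18848 varves.
The growth record spans 4471.4 − 28.9 = 4442.5 mm.
4442.5 mm over 18848 years gives 4442.5 / 18848 ≈ 0.236 mm per year.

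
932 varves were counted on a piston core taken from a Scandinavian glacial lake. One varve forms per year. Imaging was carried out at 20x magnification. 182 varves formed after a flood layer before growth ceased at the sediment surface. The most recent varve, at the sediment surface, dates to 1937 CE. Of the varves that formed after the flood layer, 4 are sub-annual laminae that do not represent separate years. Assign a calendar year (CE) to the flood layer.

182 varves post-date the flood layer.
Excluding 4 false varves: 182 − 4 = 178.
The varve at the sediment surface is 1937 CE, so the flood layer dates to 1937 − 178 = 1759 CE.

1759 CE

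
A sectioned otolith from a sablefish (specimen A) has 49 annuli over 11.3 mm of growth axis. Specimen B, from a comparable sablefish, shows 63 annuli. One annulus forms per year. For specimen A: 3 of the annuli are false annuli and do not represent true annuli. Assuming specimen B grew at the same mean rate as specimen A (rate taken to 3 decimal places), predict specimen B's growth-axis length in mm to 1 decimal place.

Specimen A: after corrections the count is 49 − 3 = 46 annuli.
A: 11.3 mm over 46 years gives 11.3 / 46 ≈ 0.246 mm/yr.
For B, 0.246 mm/year × 63 years = 15.5 mm.

15.5 mm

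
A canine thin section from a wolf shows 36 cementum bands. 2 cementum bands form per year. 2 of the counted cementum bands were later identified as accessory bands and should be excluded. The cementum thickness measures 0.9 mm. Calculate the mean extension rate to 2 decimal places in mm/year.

0.05 mm/year

Correcting the raw count gives 36 − 2 = 34 true cementum bands.
Dividing by 2 cementum bands per year: 34 / 2 = 17 years.
Extension rate ≈ 0.9 / 17 = 0.05 mm/year.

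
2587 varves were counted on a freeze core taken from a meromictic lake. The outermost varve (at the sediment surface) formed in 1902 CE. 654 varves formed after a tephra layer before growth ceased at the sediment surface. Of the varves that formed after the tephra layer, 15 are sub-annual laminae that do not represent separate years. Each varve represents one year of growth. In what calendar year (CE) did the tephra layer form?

1263 CE

There are 654 varves younger than the tephra layer.
Excluding 15 false varves: 654 − 15 = 639.
The varve at the sediment surface is 1902 CE, so the tephra layer dates to 1902 − 639 = 1263 CE.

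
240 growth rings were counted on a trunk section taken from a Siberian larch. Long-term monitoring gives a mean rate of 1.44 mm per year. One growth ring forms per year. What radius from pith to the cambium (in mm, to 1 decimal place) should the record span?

The record spans 240 years at 1.44 mm per year.
Predicted length = 1.44 mm/year × 240 years = 345.6 mm.

345.6 mm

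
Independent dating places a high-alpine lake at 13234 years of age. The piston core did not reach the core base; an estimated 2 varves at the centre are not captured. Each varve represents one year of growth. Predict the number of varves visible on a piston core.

13232 varves

At one varve per year, 13234 years correspond to 13234 varves.
13234 − 2 missed = 13232 varves expected in the prepared section.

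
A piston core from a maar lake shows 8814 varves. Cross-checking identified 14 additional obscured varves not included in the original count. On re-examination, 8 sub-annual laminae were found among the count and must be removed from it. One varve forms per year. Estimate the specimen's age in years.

8820 years

True varve count = 8814 − 8 + 14 = 8820.
One varve per year makes the duration 8820 years.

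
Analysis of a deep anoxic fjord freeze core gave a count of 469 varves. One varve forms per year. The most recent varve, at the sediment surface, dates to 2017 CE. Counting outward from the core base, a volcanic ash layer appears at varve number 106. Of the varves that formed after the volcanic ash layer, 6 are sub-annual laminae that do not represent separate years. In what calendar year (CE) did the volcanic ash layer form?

1660 CE

469 − 106 = 363 varves lie beyond the volcanic ash layer toward the sediment surface.
363 − 6 false = 357 true varves after the volcanic ash layer.
The varve at the sediment surface is 2017 CE, so the volcanic ash layer dates to 2017 − 357 = 1660 CE.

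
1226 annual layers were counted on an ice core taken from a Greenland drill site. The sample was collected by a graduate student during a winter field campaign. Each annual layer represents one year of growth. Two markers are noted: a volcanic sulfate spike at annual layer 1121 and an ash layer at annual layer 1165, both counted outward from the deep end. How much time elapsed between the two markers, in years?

Separation: 1165 − 1121 = 44 annual layers.
One annual layer per year makes the interval 44 years.

44 yr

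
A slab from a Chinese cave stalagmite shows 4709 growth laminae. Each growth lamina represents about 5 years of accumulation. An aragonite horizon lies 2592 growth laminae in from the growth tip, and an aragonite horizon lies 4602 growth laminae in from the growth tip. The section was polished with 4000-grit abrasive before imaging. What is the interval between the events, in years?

10050 years

Separation: 4602 − 2592 = 2010 growth laminae.
At 5 years per growth lamina, 2010 × 5 = 10050 years.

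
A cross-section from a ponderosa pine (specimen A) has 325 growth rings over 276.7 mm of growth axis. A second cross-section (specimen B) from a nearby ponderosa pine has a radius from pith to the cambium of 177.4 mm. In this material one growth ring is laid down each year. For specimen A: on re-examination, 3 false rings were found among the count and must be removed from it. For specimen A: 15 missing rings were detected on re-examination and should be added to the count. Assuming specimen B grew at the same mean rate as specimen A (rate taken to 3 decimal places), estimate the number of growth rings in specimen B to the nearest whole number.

Specimen A: after corrections the count is 325 − 3 + 15 = 337 growth rings.
A: Extension rate ≈ 276.7 / 337 = 0.821 mm/year.
B spans 177.4 / 0.821 = 216.08 years ≈ 216 growth rings.

216 growth rings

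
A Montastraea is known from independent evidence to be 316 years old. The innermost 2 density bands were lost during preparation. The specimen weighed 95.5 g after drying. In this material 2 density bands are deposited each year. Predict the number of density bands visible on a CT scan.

With 2 density bands per year, 316 years would produce 316 × 2 = 632 density bands.
Less the 2 uncaptured density bands: 632 − 2 = 630.

630 density bands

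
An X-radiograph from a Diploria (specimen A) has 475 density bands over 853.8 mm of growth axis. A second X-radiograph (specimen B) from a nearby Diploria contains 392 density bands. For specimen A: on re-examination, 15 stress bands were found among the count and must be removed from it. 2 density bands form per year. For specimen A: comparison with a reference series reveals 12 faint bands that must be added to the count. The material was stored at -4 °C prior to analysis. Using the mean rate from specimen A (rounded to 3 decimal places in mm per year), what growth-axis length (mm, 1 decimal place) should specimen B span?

709.1 mm

Specimen A: true density band count = 475 − 15 + 12 = 472.
Specimen A: dividing by 2 density bands per year: 472 / 2 = 236 years.
A: Extension rate ≈ 853.8 / 236 = 3.618 mm/yr.
Specimen B: 392 density bands at 2 per year is 392 / 2 = 196 years. B's length ≈ 3.618 × 196 = 709.1 mm.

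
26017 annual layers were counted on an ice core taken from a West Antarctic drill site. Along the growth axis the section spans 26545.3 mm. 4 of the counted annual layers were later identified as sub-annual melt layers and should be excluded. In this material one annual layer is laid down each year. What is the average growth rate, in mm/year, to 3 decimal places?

1.020 mm/year

True annual layer count = 26017 − 4 = 26013.
Extension rate ≈ 26545.3 / 26013 = 1.020 mm/year.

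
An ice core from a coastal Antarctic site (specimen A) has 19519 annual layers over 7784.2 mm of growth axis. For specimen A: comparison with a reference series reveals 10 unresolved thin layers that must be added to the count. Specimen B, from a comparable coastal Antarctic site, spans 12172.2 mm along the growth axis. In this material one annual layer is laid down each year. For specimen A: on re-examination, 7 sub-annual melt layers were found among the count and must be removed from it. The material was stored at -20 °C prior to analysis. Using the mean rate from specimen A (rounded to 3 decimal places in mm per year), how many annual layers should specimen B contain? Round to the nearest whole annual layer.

30507 annual layers

Specimen A: correcting the raw count gives 19519 − 7 + 10 = 19522 true annual layers.
A: Extension rate ≈ 7784.2 / 19522 = 0.399 mm per year.
Specimen B: 12172.2 mm / 0.399 mm per year = 30506.77 years ≈ 30507 annual layers.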